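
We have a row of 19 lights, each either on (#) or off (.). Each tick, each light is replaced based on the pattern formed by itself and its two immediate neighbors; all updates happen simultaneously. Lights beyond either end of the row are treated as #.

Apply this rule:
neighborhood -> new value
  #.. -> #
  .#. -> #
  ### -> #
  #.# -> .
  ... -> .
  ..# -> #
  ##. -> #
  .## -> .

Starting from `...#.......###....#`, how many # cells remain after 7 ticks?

tick 1: #.###.....#.###..#.
tick 2: #..###...##..#####.
tick 3: ###.###.#.###.####.
tick 4: ###..##.#..##..###.
tick 5: #####.#.###.###.##.
tick 6: #####.#..##..##..#.
tick 7: #####.###.###.####.
count of #: 15

15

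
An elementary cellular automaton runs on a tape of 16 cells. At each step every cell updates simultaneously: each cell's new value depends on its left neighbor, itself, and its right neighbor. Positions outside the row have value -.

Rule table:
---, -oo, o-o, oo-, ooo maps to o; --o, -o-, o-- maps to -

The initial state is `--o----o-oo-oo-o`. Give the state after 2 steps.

o---oo--ooooooo-
--o-oo--ooooooo-

--o-oo--ooooooo-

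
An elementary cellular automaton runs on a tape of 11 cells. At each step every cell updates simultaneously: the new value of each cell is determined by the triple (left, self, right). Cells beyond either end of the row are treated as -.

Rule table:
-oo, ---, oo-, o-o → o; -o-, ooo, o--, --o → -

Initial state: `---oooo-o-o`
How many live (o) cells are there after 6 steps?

step 1: oo-o--oo-o-
step 2: ooo---ooo--
step 3: o-o-o-o-o-o
step 4: -o-o-o-o-o-
step 5: --o-o-o-o--
step 6: o--o-o-o--o
count of o: 5

5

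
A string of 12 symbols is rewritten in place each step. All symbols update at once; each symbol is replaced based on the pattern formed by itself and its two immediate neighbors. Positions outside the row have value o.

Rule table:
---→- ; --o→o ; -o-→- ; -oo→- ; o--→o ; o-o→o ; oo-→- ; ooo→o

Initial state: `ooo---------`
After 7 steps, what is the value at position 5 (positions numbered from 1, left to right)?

step 1: oo-o-------o
step 2: o-o-o-----o-
step 3: -o-o-o---o-o
step 4: o-o-o-o-o-o-
step 5: -o-o-o-o-o-o
step 6: o-o-o-o-o-o-  (repeats step 4; period 2)
step 7: -o-o-o-o-o-o
position 5 holds -

-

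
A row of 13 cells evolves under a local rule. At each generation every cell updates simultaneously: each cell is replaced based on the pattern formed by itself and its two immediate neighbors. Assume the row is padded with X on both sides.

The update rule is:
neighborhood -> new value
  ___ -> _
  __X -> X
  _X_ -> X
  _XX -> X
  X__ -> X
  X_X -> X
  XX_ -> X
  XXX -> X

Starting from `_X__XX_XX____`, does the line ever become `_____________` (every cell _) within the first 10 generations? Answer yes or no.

no

generation 1: XXXXXXXXXX__X
generation 2: XXXXXXXXXXXXX
generation 3: XXXXXXXXXXXXX  (fixed point — unchanged through generation 10)
generation 10 is XXXXXXXXXXXXX, still not uniform _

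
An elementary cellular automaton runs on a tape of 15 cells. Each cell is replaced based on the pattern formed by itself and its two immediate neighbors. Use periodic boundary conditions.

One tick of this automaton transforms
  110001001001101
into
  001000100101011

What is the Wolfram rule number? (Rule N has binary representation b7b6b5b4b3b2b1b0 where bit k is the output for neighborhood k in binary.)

56

position 0: 111 → 0  (bit 7 = 0)
position 1: 110 → 0  (bit 6 = 0)
position 13: 101 → 1  (bit 5 = 1)
position 2: 100 → 1  (bit 4 = 1)
position 11: 011 → 1  (bit 3 = 1)
position 5: 010 → 0  (bit 2 = 0)
position 4: 001 → 0  (bit 1 = 0)
position 3: 000 → 0  (bit 0 = 0)
bits b7..b0 = 00111000 = 56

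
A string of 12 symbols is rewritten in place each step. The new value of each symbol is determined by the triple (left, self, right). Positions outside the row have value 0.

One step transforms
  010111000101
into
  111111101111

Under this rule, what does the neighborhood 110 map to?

At position 5 the neighborhood is 110; the next row has 1 there.

1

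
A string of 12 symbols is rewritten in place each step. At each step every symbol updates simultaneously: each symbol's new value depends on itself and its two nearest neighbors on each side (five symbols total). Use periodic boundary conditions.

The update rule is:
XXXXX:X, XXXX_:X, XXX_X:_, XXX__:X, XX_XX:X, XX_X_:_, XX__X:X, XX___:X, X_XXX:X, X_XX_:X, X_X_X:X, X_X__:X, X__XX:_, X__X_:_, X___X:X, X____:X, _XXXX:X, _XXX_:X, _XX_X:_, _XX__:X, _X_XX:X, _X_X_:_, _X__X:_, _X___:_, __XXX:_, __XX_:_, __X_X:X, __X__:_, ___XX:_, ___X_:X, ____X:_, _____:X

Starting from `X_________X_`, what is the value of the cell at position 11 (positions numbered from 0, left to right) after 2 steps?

_

X_XXXXXX_XX_
XXXXXXX_XX__
position 11 holds _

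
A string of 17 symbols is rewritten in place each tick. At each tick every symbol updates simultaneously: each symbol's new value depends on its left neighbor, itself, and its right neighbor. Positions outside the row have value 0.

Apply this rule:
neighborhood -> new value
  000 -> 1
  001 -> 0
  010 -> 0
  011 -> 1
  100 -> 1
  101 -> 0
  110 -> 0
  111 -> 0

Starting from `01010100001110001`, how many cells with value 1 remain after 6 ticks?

9

tick 1: 00000011101001100
tick 2: 11111010000101011
tick 3: 10000001110000010
tick 4: 01111101001111001
tick 5: 01000000101000100
tick 6: 00111110000110011
count of 1: 9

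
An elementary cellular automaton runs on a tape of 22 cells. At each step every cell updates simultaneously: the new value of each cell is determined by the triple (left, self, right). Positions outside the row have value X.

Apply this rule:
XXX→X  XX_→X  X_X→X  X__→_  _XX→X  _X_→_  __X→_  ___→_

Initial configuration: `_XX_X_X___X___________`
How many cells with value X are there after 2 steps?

XXXX_X________________
XXXXX_________________
count of X: 5

5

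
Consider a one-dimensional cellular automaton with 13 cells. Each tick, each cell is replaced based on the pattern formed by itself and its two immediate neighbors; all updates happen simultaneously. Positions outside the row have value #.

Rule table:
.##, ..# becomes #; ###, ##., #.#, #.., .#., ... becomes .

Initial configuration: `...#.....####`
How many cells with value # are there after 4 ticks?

..#.....##...
.#.....##...#
......##...##
.....##...##.
count of #: 4

4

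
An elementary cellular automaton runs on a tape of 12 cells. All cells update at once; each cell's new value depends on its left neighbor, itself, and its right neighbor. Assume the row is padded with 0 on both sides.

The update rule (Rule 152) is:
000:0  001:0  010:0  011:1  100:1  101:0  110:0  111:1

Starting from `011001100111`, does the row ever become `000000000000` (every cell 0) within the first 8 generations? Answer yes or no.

yes

generation 1: 010101010110
generation 2: 000000000101
generation 3: 000000000000
all cells are 0 at generation 3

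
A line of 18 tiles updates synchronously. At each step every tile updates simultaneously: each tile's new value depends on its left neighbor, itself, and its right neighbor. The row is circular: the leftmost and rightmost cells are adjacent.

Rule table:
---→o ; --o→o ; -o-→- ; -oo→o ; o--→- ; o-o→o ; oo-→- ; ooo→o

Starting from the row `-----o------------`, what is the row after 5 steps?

o--ooooooooooooooo

step 1: ooooo--ooooooooooo
step 2: oooo--oooooooooooo
step 3: ooo--ooooooooooooo
step 4: oo--oooooooooooooo
step 5: o--ooooooooooooooo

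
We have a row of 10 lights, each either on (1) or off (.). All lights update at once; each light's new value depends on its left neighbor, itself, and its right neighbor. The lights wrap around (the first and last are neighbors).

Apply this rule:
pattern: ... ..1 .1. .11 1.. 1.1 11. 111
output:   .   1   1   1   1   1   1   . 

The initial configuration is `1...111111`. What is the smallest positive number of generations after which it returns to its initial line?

4

11.11.....
111111...1
.....11.11
1...111111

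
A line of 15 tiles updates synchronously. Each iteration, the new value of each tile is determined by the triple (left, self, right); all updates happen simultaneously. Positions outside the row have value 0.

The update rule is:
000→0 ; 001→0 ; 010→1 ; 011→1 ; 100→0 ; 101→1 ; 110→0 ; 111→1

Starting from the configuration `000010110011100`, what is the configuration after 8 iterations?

iteration 1: 000011100011000
iteration 2: 000011000010000
iteration 3: 000010000010000
iteration 4: 000010000010000  (fixed point — unchanged through iteration 8)

000010000010000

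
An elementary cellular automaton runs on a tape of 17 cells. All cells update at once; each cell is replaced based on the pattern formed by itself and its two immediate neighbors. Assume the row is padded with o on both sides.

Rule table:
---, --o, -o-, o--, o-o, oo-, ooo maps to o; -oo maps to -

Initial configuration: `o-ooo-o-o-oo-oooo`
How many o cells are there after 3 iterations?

oo-ooooooo-oo-ooo
ooo-ooooooo-oo-oo
oooo-ooooooo-oo-o
count of o: 14

14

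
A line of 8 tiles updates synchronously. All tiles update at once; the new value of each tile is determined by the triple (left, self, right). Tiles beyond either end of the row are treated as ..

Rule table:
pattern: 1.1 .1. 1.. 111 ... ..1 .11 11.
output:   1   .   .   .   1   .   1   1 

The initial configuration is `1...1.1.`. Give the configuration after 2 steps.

..1..1..
1......1

1......1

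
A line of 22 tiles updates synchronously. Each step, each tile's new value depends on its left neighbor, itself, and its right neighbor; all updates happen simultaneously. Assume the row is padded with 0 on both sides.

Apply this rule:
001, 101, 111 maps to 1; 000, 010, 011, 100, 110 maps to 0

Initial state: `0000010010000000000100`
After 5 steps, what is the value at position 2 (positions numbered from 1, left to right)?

0

0000100100000000001000
0001001000000000010000
0010010000000000100000
0100100000000001000000
1001000000000010000000
position 2 holds 0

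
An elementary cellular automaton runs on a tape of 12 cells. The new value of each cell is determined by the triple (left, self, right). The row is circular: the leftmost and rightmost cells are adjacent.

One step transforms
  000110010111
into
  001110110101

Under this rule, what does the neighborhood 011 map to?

1

At position 3 the neighborhood is 011; the next row has 1 there.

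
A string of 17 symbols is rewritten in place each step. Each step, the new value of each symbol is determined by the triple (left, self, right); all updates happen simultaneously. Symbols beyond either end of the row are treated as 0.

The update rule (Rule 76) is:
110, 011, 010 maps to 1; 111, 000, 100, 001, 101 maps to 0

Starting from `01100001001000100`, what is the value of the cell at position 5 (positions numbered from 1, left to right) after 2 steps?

step 1: 01100001001000100  (fixed point — unchanged through step 2)
position 5 holds 0

0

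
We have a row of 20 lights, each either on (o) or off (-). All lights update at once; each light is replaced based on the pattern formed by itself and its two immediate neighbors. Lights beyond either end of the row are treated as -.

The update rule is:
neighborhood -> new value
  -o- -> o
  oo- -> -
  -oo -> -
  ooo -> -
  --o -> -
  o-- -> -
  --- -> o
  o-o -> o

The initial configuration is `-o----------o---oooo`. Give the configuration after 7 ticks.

tick 1: -o-oooooooo-o-o-----
tick 2: -oo--------oooo-oooo
tick 3: ----oooooo-----o----
tick 4: ooo--------ooo-o-ooo
tick 5: ----oooooo----ooo---
tick 6: ooo--------oo-----oo
tick 7: ----oooooo----ooo---

----oooooo----ooo---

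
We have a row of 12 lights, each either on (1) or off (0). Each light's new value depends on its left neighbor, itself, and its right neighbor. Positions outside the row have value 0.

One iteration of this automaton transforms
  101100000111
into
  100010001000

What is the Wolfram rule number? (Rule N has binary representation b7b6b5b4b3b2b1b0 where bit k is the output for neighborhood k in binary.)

position 10: 111 → 0  (bit 7 = 0)
position 3: 110 → 0  (bit 6 = 0)
position 1: 101 → 0  (bit 5 = 0)
position 4: 100 → 1  (bit 4 = 1)
position 2: 011 → 0  (bit 3 = 0)
position 0: 010 → 1  (bit 2 = 1)
position 8: 001 → 1  (bit 1 = 1)
position 5: 000 → 0  (bit 0 = 0)
bits b7..b0 = 00010110 = 22

22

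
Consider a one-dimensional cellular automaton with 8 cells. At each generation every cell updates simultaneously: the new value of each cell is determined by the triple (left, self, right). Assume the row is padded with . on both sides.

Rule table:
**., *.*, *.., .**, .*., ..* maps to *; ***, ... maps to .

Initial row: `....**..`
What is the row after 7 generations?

******.*

...****.
..**..**
.*******
**.....*
***...**
*.**.***
******.*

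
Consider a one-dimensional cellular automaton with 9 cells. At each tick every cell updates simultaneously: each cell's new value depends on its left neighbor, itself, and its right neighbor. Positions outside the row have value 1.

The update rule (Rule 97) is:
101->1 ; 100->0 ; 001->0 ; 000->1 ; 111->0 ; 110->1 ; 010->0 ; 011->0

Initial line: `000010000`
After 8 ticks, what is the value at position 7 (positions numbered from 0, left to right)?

011000110
101010011
110100000
011001110
101000011
110011000
010001010
100100101
position 7 holds 0

0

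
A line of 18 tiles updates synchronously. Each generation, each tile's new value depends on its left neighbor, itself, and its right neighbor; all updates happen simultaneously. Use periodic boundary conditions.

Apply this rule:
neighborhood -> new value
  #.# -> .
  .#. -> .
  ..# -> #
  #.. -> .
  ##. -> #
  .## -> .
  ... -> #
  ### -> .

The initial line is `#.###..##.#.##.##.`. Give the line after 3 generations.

...#.#####..#.#..#

....#.#.#....#..#.
####......###..#..
...#.#####..#.#..#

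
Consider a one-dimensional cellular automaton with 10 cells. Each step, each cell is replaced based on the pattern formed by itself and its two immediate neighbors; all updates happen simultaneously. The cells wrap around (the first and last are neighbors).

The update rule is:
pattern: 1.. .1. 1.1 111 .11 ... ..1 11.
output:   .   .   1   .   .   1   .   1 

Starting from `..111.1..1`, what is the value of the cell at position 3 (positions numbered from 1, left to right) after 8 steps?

....11....
111..1.111
..1...1...
1...1...11
1.1...1...
.1..1...1.
......1...
11111...11
position 3 holds 1

1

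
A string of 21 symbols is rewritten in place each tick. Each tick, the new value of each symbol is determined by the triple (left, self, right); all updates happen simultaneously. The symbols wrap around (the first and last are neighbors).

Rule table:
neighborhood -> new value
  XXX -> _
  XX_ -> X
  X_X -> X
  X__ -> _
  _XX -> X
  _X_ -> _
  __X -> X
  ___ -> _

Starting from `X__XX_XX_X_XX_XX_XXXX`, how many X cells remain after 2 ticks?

7

tick 1: X_XXXXXXX_XXXXXXXX___
tick 2: _XX_____XXX______X__X
count of X: 7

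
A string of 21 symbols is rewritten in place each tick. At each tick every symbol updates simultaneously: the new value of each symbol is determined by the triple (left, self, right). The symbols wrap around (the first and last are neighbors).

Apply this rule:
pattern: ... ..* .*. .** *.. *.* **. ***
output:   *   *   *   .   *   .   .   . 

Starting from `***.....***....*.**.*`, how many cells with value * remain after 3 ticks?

10

...*****...*****.....
***.....***.....*****
...*****...*****.....
count of *: 10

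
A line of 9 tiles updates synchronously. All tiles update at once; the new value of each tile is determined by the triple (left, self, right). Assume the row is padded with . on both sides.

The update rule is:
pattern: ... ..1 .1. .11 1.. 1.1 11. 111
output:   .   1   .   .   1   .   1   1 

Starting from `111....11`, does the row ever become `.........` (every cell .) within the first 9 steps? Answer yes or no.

.111..1.1
1.1111...
...1111..
..1.1111.
.1...1111
1.1.1.111
.......11
......1.1
.....1...
step 9 is .....1..., still not uniform .

no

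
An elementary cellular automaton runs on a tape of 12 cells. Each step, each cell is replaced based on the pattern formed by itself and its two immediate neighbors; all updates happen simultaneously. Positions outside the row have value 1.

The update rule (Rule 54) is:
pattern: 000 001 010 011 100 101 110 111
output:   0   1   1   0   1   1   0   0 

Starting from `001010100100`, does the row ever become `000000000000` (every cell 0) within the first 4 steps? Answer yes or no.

yes

111111111111
000000000000
all cells are 0 at step 2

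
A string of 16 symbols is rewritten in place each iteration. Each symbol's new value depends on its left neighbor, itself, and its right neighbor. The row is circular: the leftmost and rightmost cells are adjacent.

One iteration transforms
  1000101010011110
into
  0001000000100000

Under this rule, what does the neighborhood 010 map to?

At position 0 the neighborhood is 010; the next row has 0 there.

0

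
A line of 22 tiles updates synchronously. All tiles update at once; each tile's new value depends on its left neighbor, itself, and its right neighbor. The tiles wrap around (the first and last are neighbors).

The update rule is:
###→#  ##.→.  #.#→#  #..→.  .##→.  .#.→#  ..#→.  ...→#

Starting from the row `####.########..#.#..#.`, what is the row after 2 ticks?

#..###.####..#..#.....

.##.#.######...###..##
#..###.####..#..#.....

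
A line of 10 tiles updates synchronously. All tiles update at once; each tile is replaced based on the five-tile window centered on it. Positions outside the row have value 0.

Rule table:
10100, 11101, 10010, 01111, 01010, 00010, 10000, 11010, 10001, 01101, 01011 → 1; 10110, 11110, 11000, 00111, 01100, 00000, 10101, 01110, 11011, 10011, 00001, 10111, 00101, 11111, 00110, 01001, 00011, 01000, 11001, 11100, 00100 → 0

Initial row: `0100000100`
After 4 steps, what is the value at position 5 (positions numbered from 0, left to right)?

0

1001001001
0010010010
0100100100
1001001001
position 5 holds 0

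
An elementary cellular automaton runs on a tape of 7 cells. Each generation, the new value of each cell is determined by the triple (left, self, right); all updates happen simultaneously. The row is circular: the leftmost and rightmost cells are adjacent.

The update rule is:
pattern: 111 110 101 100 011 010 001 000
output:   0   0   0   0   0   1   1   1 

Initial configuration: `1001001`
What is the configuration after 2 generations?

1100010

generation 1: 0011010
generation 2: 1100010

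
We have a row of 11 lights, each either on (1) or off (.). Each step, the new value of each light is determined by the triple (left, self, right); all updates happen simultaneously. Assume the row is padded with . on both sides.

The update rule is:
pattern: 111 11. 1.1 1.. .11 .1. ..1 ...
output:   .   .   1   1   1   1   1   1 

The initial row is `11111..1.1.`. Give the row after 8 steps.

111111111..

1....111111
111111.....
1.....11111
1111111....
1......1111
11111111...
1.......111
111111111..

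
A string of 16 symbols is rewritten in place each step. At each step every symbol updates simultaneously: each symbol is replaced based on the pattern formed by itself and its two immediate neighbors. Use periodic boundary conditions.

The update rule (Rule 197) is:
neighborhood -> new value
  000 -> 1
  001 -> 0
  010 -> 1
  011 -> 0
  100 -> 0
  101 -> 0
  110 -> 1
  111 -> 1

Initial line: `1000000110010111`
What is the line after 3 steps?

1000110010010100

1011110010010011
1001110010010001
1000110010010100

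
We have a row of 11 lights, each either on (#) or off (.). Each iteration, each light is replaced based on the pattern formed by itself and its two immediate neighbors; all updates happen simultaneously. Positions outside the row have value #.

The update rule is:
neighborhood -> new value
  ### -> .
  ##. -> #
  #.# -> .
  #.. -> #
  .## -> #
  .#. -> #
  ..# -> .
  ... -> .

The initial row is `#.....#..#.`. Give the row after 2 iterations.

.##...##.#.

##....##.#.
.##...##.#.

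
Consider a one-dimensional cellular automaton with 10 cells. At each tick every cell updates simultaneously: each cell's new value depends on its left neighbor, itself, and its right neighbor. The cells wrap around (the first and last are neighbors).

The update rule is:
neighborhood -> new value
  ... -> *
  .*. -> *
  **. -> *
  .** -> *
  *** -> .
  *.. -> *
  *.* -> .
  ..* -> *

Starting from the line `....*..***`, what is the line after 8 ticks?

********.*
.......*.*
********.*  (repeats tick 1; period 2)
tick 8: .......*.*

.......*.*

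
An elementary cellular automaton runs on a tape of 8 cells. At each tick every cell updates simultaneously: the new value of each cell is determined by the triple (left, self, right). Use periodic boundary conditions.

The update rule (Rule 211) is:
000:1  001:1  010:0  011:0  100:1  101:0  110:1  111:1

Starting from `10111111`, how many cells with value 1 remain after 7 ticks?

10011111
11101111
11100111
11111011
11111001
11111110
01111110
count of 1: 6

6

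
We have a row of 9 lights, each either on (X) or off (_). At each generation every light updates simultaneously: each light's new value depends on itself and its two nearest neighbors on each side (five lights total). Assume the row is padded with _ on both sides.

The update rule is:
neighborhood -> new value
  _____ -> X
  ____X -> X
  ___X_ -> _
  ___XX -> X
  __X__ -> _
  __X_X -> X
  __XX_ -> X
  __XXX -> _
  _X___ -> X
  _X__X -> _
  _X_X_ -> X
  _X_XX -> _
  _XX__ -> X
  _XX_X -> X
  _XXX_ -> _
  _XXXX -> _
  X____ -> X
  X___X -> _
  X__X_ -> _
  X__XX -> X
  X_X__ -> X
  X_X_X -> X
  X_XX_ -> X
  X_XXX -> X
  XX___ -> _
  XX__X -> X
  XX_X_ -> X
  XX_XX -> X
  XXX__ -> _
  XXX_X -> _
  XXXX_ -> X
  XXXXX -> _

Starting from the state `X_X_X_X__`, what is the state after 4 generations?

generation 1: XXXXXXXXX
generation 2: _______X_
generation 3: XXXXXX__X
generation 4: ____X_X__

____X_X__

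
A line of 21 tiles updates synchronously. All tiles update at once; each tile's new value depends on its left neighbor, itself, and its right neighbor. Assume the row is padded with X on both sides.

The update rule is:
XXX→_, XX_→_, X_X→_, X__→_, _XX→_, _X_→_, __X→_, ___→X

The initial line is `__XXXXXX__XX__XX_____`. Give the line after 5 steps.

step 1: _________________XXX_
step 2: _XXXXXXXXXXXXXXX_____
step 3: _________________XXX_  (repeats step 1; period 2)
step 5: _________________XXX_

_________________XXX_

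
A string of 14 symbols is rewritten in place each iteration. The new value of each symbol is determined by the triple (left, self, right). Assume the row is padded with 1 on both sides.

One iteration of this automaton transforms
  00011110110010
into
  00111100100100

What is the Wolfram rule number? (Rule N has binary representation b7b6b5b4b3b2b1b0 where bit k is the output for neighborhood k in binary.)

138

position 4: 111 → 1  (bit 7 = 1)
position 6: 110 → 0  (bit 6 = 0)
position 7: 101 → 0  (bit 5 = 0)
position 0: 100 → 0  (bit 4 = 0)
position 3: 011 → 1  (bit 3 = 1)
position 12: 010 → 0  (bit 2 = 0)
position 2: 001 → 1  (bit 1 = 1)
position 1: 000 → 0  (bit 0 = 0)
bits b7..b0 = 10001010 = 138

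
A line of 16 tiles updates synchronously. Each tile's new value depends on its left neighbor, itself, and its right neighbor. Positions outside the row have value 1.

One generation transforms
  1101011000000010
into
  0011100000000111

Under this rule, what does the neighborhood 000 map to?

0

At position 8 the neighborhood is 000; the next row has 0 there.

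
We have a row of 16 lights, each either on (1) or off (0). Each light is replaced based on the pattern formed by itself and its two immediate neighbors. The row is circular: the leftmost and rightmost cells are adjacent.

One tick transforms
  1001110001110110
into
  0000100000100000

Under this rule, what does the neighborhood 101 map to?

At position 12 the neighborhood is 101; the next row has 0 there.

0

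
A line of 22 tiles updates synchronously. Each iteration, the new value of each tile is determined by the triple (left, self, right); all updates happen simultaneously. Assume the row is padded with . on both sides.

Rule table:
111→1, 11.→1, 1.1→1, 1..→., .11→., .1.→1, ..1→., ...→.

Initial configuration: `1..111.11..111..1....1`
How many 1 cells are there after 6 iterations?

1...111.1...11..1....1
1....1111....1..1....1
1.....111....1..1....1
1......11....1..1....1
1.......1....1..1....1
1.......1....1..1....1
count of 1: 5

5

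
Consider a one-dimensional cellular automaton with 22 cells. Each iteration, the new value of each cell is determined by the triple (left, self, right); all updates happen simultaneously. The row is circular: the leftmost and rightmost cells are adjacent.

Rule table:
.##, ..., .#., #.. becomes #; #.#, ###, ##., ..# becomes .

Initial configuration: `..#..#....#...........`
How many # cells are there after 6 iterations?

iteration 1: #.##.####.############
iteration 2: ..#..#....#...........  (repeats iteration 0; period 2)
iteration 6: ..#..#....#...........
count of #: 3

3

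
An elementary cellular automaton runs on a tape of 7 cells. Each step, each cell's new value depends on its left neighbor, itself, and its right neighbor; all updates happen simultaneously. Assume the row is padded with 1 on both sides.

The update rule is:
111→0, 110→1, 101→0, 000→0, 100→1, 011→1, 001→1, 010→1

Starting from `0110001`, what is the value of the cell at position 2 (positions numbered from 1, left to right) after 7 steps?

1

0111011
0101010
0101010  (fixed point — unchanged through step 7)
position 2 holds 1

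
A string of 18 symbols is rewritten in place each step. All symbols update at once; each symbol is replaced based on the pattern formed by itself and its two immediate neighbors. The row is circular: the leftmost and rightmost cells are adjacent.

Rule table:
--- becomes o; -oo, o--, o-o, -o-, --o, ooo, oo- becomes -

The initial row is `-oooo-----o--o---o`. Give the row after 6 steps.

step 1: ------ooo------o--
step 2: ooooo-----oooo---o
step 3: ------ooo------o--  (repeats step 1; period 2)
step 6: ooooo-----oooo---o

ooooo-----oooo---o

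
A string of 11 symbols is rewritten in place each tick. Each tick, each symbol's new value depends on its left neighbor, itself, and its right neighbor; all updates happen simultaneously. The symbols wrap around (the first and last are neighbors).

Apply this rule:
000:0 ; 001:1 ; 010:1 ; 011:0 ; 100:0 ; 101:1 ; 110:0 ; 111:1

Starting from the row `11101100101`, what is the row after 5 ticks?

00011101101

11010001110
00110010101
01000111111
11001011110
00011101101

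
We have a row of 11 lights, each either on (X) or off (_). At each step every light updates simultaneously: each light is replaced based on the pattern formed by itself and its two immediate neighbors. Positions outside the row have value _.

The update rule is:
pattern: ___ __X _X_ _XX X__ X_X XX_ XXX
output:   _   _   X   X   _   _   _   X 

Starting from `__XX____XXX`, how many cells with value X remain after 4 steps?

2

__X_____XX_
__X_____X__
__X_____X__  (fixed point — unchanged through step 4)
count of X: 2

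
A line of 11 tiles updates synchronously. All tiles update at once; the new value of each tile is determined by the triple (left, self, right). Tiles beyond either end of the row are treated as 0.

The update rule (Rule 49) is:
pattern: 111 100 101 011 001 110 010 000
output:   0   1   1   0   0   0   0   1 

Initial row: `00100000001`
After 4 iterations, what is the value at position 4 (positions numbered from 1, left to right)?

iteration 1: 10011111100
iteration 2: 01000000011
iteration 3: 00111111000
iteration 4: 10000000111
position 4 holds 0

0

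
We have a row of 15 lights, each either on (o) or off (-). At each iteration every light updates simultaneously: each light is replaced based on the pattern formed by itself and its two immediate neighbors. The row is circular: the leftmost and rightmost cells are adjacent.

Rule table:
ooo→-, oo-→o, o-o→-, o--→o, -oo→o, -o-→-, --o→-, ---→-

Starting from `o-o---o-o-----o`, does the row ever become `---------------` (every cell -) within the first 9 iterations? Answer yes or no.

no

iteration 1: o--o-----o----o
iteration 2: oo--o-----o---o
iteration 3: -oo--o-----o--o
iteration 4: -ooo--o-----o--
iteration 5: -o-oo--o-----o-
iteration 6: ---ooo--o-----o
iteration 7: o--o-oo--o-----
iteration 8: -o---ooo--o----
iteration 9: --o--o-oo--o---
iteration 9 is --o--o-oo--o---, still not uniform -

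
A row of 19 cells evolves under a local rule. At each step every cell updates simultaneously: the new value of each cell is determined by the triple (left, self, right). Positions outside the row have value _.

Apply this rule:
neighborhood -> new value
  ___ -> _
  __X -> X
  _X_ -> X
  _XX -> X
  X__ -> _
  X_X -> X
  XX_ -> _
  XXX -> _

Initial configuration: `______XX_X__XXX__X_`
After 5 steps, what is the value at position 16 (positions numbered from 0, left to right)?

_

step 1: _____XX_XX_XX___XX_
step 2: ____XX_XX_XX___XX__
step 3: ___XX_XX_XX___XX___
step 4: __XX_XX_XX___XX____
step 5: _XX_XX_XX___XX_____
position 16 holds _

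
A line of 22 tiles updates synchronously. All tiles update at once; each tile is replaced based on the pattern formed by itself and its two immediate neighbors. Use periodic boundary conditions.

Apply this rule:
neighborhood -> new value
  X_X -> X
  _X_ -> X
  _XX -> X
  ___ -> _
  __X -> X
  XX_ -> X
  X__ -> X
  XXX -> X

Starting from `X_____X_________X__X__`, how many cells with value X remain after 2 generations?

16

XX___XXX_______XXXXXXX
XXX_XXXXX_____XXXXXXXX
count of X: 16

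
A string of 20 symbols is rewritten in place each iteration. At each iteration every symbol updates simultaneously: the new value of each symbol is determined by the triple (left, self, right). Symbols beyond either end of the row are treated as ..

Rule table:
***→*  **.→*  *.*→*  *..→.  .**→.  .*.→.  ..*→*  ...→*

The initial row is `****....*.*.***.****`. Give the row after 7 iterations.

.***.***.*.*.***.***
*.***.***.*.*.***.**
.*.***.***.*.*.***.*
*.*.***.***.*.*.***.
.*.*.***.***.*.*.**.
*.*.*.***.***.*.*.*.
.*.*.*.***.***.*.*..

.*.*.*.***.***.*.*..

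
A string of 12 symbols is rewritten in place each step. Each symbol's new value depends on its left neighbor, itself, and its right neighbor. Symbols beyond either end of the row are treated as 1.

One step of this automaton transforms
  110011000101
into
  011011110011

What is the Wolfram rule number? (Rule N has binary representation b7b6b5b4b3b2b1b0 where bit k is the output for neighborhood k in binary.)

121

position 0: 111 → 0  (bit 7 = 0)
position 1: 110 → 1  (bit 6 = 1)
position 10: 101 → 1  (bit 5 = 1)
position 2: 100 → 1  (bit 4 = 1)
position 4: 011 → 1  (bit 3 = 1)
position 9: 010 → 0  (bit 2 = 0)
position 3: 001 → 0  (bit 1 = 0)
position 7: 000 → 1  (bit 0 = 1)
bits b7..b0 = 01111001 = 121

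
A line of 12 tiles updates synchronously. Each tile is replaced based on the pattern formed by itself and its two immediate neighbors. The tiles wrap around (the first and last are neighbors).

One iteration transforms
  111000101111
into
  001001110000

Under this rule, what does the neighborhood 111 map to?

0

At position 0 the neighborhood is 111; the next row has 0 there.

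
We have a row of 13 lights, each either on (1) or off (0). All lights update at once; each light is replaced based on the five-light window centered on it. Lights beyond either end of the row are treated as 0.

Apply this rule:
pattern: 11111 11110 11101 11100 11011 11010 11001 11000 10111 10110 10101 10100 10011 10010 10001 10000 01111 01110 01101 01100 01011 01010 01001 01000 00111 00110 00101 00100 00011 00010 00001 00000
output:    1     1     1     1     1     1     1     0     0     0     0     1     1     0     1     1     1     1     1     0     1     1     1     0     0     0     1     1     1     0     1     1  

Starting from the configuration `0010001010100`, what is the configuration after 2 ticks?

tick 1: 1010101101101
tick 2: 1101010110111

1101010110111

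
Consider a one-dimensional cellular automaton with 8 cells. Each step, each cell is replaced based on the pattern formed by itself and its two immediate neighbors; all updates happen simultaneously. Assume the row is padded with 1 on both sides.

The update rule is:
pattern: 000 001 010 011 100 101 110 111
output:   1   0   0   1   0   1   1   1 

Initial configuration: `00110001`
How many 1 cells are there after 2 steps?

5

step 1: 00110101
step 2: 00111011
count of 1: 5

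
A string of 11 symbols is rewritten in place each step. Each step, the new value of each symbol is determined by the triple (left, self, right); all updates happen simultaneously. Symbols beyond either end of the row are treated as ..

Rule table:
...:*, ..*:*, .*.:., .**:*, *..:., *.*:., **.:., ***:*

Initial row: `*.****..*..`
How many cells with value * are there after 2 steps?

step 1: ..***..*..*
step 2: ****..*..*.
count of *: 6

6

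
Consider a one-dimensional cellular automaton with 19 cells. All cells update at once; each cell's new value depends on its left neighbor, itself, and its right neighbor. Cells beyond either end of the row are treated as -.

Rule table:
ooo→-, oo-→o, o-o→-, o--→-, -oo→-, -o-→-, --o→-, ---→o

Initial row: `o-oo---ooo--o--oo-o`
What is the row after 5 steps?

oooo-----o--o-ooo--

---o-o---o------o--
oo-----o---oooo---o
-o-ooo---o----o-o--
-----o-o---oo-----o
oooo-----o--o-ooo--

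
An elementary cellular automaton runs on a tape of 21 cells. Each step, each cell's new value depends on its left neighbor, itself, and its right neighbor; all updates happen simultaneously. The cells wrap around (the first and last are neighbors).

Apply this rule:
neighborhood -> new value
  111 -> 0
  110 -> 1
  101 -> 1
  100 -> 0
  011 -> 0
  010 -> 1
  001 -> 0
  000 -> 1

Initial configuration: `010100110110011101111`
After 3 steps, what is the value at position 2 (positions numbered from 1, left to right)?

1

111100011010000110001
000101001110110010100
110111000011010011101
position 2 holds 1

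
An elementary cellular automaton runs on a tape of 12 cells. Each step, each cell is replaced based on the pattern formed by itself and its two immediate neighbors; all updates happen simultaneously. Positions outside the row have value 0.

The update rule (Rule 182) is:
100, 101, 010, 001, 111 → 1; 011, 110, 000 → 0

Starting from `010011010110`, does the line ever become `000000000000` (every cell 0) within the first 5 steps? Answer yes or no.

111100111001
011011010111
100100111010
111111010111
011110111010
step 5 is 011110111010, still not uniform 0

no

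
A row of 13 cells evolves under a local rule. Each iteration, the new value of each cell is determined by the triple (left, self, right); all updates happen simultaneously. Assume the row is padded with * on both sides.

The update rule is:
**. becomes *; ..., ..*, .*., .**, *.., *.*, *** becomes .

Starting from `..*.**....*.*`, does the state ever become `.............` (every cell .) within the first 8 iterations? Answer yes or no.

yes

.....*.......
.............
all cells are . at iteration 2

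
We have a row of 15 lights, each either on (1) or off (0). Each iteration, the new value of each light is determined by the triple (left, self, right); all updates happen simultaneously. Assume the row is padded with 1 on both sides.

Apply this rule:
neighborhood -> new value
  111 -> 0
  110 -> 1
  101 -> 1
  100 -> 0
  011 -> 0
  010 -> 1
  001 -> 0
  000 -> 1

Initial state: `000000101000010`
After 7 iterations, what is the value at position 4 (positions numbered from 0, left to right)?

011110111011011
100011001101100
101001000110100
111001010011100
001001110000100
001000010110100
001011011011100
position 4 holds 1

1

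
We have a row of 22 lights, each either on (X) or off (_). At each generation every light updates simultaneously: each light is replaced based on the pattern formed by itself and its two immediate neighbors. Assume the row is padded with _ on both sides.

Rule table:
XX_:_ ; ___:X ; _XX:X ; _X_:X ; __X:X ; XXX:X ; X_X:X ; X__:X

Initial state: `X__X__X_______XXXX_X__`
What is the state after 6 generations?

XXXXXXXXXXXX_XXXX_XX_X

XXXXXXXXXXXXXXXXX_XXXX
XXXXXXXXXXXXXXXX_XXXX_
XXXXXXXXXXXXXXX_XXXX_X
XXXXXXXXXXXXXX_XXXX_XX
XXXXXXXXXXXXX_XXXX_XX_
XXXXXXXXXXXX_XXXX_XX_X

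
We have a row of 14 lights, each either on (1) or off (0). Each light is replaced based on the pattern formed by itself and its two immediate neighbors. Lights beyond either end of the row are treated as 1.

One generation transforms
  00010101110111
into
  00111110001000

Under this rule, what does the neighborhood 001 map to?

At position 2 the neighborhood is 001; the next row has 1 there.

1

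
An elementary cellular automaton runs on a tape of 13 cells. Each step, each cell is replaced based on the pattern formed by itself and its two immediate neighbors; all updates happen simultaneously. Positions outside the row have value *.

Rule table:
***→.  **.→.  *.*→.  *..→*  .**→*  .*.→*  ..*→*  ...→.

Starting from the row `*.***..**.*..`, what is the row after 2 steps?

******..***..

..*..***..***
******..***..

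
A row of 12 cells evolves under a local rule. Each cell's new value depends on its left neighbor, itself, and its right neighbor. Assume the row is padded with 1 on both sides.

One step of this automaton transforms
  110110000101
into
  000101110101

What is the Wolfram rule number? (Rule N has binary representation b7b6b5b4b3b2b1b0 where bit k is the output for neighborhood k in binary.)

29

position 0: 111 → 0  (bit 7 = 0)
position 1: 110 → 0  (bit 6 = 0)
position 2: 101 → 0  (bit 5 = 0)
position 5: 100 → 1  (bit 4 = 1)
position 3: 011 → 1  (bit 3 = 1)
position 9: 010 → 1  (bit 2 = 1)
position 8: 001 → 0  (bit 1 = 0)
position 6: 000 → 1  (bit 0 = 1)
bits b7..b0 = 00011101 = 29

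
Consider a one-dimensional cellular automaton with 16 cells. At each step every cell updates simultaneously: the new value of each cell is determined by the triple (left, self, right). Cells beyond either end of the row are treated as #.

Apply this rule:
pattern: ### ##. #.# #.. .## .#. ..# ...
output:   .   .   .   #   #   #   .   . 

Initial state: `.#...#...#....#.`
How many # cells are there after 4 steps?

7

.##..##..##...#.
.#.#.#.#.#.#..#.
.#.#.#.#.#.##.#.
.#.#.#.#.#.#..#.
count of #: 7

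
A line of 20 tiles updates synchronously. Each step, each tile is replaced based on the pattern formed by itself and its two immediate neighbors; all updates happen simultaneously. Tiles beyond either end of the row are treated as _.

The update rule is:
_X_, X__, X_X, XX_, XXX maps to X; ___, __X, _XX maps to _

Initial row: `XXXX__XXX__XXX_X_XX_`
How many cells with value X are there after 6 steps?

step 1: _XXXX__XXX__XXXXX_XX
step 2: __XXXX__XXX__XXXXX_X
step 3: ___XXXX__XXX__XXXXXX
step 4: ____XXXX__XXX__XXXXX
step 5: _____XXXX__XXX__XXXX
step 6: ______XXXX__XXX__XXX
count of X: 10

10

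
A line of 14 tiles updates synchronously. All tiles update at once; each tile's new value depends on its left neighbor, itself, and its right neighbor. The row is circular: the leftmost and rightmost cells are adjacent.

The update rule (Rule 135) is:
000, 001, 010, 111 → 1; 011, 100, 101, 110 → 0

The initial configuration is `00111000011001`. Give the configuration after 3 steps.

11010101010001

01010011100011
01010101001100
11010101010001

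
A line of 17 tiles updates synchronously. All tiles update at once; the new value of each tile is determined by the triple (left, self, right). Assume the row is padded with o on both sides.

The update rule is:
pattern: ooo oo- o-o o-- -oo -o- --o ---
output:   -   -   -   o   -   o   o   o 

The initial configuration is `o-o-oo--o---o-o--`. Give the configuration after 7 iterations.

------ooooooooooo

--o---ooooooo-ooo
oooooo-----------
------ooooooooooo
oooooo-----------  (repeats iteration 2; period 2)
iteration 7: ------ooooooooooo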